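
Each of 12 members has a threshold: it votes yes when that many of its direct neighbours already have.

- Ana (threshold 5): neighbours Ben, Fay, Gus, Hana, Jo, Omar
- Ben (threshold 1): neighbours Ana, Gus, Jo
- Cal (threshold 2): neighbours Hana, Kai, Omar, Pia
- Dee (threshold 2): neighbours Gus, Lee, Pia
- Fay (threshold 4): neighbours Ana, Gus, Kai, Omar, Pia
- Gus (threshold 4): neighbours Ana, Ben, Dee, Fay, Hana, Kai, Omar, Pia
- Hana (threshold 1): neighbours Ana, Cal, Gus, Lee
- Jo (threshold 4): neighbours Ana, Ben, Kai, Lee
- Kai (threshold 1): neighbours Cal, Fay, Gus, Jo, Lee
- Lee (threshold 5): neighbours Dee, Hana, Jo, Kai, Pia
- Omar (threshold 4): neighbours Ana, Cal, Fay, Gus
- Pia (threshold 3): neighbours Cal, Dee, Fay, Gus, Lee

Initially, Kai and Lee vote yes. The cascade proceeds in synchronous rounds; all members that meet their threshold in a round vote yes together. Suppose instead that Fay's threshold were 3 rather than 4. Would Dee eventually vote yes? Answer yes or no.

no

With Fay's threshold at 3:
Round 1 — Kai, Lee vote yes (initial).
Round 2 — checking thresholds:
  Cal: 1 of 4 neighbours < 2, below threshold.
  Dee: 1 of 3 neighbours < 2, below threshold.
  Fay: 1 of 5 neighbours < 3, below threshold.
  Gus: 1 of 8 neighbours < 4, below threshold.
  Hana: 1 of 4 neighbours ≥ 1, votes yes.
  Jo: 2 of 4 neighbours < 4, below threshold.
  Pia: 1 of 5 neighbours < 3, below threshold.
Round 3 — checking thresholds:
  Ana: 1 of 6 neighbours < 5, below threshold.
  Cal: 2 of 4 neighbours ≥ 2, votes yes.
  Dee: 1 of 3 neighbours < 2, below threshold.
  Fay: 1 of 5 neighbours < 3, below threshold.
  Gus: 2 of 8 neighbours < 4, below threshold.
  Jo: 2 of 4 neighbours < 4, below threshold.
  Pia: 1 of 5 neighbours < 3, below threshold.
Round 4 — no new yes votes; cascade stops.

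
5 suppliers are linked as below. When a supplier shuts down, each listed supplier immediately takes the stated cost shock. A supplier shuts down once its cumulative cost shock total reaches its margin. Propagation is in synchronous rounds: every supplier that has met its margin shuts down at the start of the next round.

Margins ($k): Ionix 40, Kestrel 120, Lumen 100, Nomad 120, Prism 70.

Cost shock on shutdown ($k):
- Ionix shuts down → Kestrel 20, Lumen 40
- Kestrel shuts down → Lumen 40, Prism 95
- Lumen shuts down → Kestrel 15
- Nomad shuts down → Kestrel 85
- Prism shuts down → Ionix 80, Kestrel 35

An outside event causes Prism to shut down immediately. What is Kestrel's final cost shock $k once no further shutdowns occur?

55

Round 1 — Prism shuts down (initial).
  Ionix: +80 → 80 ≥ 40
  Kestrel: +35 → 35 < 120
Round 2 — Ionix shuts down.
  Kestrel: +20 → 55 < 120
  Lumen: +40 → 40 < 100
No further shutdowns.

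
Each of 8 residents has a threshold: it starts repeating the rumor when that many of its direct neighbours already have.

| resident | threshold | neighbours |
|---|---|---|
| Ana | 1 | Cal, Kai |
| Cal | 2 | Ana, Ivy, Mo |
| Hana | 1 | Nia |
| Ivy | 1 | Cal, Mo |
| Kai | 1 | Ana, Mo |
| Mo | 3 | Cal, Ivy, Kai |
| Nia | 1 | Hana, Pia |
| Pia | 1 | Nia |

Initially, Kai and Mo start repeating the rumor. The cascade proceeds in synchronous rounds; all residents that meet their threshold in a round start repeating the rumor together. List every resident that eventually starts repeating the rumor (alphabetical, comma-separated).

Round 1 — Kai, Mo start repeating the rumor (initial).
Round 2 — checking thresholds:
  Ana: 1 of 2 neighbours ≥ 1, starts repeating the rumor.
  Cal: 1 of 3 neighbours < 2, holds.
  Ivy: 1 of 2 neighbours ≥ 1, starts repeating the rumor.
Round 3 — checking thresholds:
  Cal: 3 of 3 neighbours ≥ 2, starts repeating the rumor.
Round 4 — no new spreads; cascade stops.

Ana, Cal, Ivy, Kai, Mo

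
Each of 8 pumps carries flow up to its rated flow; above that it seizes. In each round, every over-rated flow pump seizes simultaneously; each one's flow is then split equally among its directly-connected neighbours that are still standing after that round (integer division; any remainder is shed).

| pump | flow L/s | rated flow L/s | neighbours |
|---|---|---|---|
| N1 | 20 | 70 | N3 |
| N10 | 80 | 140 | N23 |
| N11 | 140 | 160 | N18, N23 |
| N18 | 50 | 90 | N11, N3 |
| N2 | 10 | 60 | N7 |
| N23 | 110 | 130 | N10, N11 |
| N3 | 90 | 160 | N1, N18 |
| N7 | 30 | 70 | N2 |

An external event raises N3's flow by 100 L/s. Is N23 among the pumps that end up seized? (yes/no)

Round 1 — N3 at 190 > 160. N3 seizes.
  N3 sheds 190 L/s to N1, N18: 95 each.
    N1: 20+95 = 115 > 70
    N18: 50+95 = 145 > 90
Round 2 — N1, N18 seize.
  N1 sheds 115 L/s: no online neighbours, lost.
  N18 sheds 145 L/s to N11: 145 each.
    N11: 140+145 = 285 > 160
Round 3 — N11 seizes.
  N11 sheds 285 L/s to N23: 285 each.
    N23: 110+285 = 395 > 130
Round 4 — N23 seizes.
  N23 sheds 395 L/s to N10: 395 each.
    N10: 80+395 = 475 > 140
Round 5 — N10 seizes.
  N10 sheds 475 L/s: no online neighbours, lost.
No further seizures.

yes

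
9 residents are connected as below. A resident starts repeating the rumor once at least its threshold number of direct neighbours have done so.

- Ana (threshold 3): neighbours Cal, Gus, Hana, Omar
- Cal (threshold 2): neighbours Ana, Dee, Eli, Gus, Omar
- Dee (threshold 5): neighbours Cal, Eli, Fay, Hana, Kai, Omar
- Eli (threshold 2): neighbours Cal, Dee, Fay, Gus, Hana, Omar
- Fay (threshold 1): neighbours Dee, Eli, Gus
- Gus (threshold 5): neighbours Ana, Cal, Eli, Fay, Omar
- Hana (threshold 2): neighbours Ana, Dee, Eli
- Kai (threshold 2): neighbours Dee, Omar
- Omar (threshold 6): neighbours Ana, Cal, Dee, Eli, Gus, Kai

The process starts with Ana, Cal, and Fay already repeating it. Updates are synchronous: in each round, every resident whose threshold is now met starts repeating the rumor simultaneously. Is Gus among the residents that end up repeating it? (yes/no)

Round 1 — Ana, Cal, Fay start repeating the rumor (initial).
Round 2 — checking thresholds:
  Dee: 2 of 6 neighbours < 5, not yet.
  Eli: 2 of 6 neighbours ≥ 2, starts repeating the rumor.
  Gus: 3 of 5 neighbours < 5, not yet.
  Hana: 1 of 3 neighbours < 2, not yet.
  Omar: 2 of 6 neighbours < 6, not yet.
Round 3 — checking thresholds:
  Dee: 3 of 6 neighbours < 5, not yet.
  Gus: 4 of 5 neighbours < 5, not yet.
  Hana: 2 of 3 neighbours ≥ 2, starts repeating the rumor.
  Omar: 3 of 6 neighbours < 6, not yet.
Round 4 — no new spreads; cascade stops.

no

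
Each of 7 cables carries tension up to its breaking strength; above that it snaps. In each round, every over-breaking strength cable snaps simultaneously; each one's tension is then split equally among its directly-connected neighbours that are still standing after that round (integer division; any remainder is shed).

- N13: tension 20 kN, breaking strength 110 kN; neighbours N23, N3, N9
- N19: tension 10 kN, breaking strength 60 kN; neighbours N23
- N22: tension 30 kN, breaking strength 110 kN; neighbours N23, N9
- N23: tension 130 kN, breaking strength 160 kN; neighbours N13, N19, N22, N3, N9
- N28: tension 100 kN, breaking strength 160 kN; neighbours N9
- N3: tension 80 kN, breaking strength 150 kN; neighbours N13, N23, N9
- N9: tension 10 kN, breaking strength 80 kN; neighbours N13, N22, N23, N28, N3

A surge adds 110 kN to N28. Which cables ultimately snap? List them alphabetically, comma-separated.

Round 1 — N28 at 210 > 160. N28 snaps.
  N28 sheds 210 kN to N9: 210 each.
    N9: 10+210 = 220 > 80
Round 2 — N9 snaps.
  N9 sheds 220 kN to N13, N22, N23, N3: 55 each.
    N13: 20+55 = 75 ≤ 110
    N22: 30+55 = 85 ≤ 110
    N23: 130+55 = 185 > 160
    N3: 80+55 = 135 ≤ 150
Round 3 — N23 snaps.
  N23 sheds 185 kN to N13, N19, N22, N3: 46 each (1 lost).
    N13: 75+46 = 121 > 110
    N19: 10+46 = 56 ≤ 60
    N22: 85+46 = 131 > 110
    N3: 135+46 = 181 > 150
Round 4 — N13, N22, N3 snap.
  N13 sheds 121 kN: no online neighbours, lost.
  N22 sheds 131 kN: no online neighbours, lost.
  N3 sheds 181 kN: no online neighbours, lost.
No further breaks.

N13, N22, N23, N28, N3, N9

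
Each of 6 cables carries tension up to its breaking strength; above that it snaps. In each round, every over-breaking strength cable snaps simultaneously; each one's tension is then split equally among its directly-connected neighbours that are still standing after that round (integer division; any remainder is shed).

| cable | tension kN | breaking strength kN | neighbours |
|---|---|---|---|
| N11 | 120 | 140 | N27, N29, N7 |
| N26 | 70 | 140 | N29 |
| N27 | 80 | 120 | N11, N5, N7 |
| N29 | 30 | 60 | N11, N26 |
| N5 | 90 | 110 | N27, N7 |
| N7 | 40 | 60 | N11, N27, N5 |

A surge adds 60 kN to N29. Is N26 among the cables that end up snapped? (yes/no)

no

Round 1 — N29 at 90 > 60. N29 snaps.
  N29 sheds 90 kN to N11, N26: 45 each.
    N11: 120+45 = 165 > 140
    N26: 70+45 = 115 ≤ 140
Round 2 — N11 snaps.
  N11 sheds 165 kN to N27, N7: 82 each (1 lost).
    N27: 80+82 = 162 > 120
    N7: 40+82 = 122 > 60
Round 3 — N27, N7 snap.
  N27 sheds 162 kN to N5: 162 each.
    N5: 90+162 = 252 > 110
  N7 sheds 122 kN to N5: 122 each.
    N5: 252+122 = 374 > 110
Round 4 — N5 snaps.
  N5 sheds 374 kN: no online neighbours, lost.
No further breaks.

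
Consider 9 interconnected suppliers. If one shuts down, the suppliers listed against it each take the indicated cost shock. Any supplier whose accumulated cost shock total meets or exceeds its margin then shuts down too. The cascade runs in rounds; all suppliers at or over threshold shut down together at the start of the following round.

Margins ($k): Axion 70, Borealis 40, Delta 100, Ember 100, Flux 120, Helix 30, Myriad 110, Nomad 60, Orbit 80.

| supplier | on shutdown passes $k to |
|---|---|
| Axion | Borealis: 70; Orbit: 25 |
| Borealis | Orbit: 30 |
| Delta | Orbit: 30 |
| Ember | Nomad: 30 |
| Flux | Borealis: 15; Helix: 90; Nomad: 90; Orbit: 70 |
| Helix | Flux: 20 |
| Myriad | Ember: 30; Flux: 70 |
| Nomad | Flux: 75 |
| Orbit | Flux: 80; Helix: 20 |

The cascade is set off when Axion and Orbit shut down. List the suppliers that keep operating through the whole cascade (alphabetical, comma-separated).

Round 1 — Axion, Orbit shut down (initial).
  Borealis: +70 → 70 ≥ 40
  Flux: +80 → 80 < 120
  Helix: +20 → 20 < 30
Round 2 — Borealis shuts down.
No further shutdowns.

Delta, Ember, Flux, Helix, Myriad, Nomad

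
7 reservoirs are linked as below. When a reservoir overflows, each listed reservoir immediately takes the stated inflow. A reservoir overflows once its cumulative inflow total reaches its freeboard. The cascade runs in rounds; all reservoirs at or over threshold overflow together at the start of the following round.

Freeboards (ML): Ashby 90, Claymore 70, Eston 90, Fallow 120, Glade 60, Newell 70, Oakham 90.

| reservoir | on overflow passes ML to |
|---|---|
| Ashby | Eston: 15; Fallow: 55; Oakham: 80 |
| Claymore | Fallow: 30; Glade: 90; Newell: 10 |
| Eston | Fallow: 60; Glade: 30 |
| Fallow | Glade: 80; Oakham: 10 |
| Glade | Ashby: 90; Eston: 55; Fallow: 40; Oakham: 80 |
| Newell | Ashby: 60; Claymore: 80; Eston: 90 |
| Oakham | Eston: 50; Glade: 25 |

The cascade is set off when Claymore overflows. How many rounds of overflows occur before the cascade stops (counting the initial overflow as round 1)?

Round 1 — Claymore overflows (initial).
  Fallow: +30 → 30 < 120
  Glade: +90 → 90 ≥ 60
  Newell: +10 → 10 < 70
Round 2 — Glade overflows.
  Ashby: +90 → 90 ≥ 90
  Eston: +55 → 55 < 90
  Fallow: +40 → 70 < 120
  Oakham: +80 → 80 < 90
Round 3 — Ashby overflows.
  Eston: +15 → 70 < 90
  Fallow: +55 → 125 ≥ 120
  Oakham: +80 → 160 ≥ 90
Round 4 — Fallow, Oakham overflow.
  Eston: +50 → 120 ≥ 90
Round 5 — Eston overflows.
No further overflows.

5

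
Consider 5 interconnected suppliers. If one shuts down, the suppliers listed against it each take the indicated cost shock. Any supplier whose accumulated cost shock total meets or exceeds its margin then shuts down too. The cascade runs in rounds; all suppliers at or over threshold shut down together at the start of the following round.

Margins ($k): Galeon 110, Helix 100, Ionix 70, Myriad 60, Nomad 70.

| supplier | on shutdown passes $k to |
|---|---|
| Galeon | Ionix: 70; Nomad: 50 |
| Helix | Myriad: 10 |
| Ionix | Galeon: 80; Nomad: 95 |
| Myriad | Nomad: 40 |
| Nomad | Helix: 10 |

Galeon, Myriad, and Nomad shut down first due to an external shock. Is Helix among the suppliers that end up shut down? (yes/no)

Round 1 — Galeon, Myriad, Nomad shut down (initial).
  Helix: +10 → 10 < 100
  Ionix: +70 → 70 ≥ 70
Round 2 — Ionix shuts down.
No further shutdowns.

no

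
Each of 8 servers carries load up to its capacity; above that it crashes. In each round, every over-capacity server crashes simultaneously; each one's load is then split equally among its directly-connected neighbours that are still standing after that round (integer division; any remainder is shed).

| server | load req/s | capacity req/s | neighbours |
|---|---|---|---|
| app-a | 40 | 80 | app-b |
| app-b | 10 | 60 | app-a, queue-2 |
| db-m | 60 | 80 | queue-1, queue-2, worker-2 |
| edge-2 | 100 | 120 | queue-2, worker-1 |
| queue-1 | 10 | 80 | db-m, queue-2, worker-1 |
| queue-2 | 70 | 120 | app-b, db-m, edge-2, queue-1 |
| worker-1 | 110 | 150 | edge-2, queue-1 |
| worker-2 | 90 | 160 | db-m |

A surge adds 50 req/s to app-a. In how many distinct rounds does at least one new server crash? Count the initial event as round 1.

Round 1 — app-a at 90 > 80. app-a crashes.
  app-a sheds 90 req/s to app-b: 90 each.
    app-b: 10+90 = 100 > 60
Round 2 — app-b crashes.
  app-b sheds 100 req/s to queue-2: 100 each.
    queue-2: 70+100 = 170 > 120
Round 3 — queue-2 crashes.
  queue-2 sheds 170 req/s to db-m, edge-2, queue-1: 56 each (2 lost).
    db-m: 60+56 = 116 > 80
    edge-2: 100+56 = 156 > 120
    queue-1: 10+56 = 66 ≤ 80
Round 4 — db-m, edge-2 crash.
  db-m sheds 116 req/s to queue-1, worker-2: 58 each.
    queue-1: 66+58 = 124 > 80
    worker-2: 90+58 = 148 ≤ 160
  edge-2 sheds 156 req/s to worker-1: 156 each.
    worker-1: 110+156 = 266 > 150
Round 5 — queue-1, worker-1 crash.
  queue-1 sheds 124 req/s: no online neighbours, lost.
  worker-1 sheds 266 req/s: no online neighbours, lost.
No further crashes.

5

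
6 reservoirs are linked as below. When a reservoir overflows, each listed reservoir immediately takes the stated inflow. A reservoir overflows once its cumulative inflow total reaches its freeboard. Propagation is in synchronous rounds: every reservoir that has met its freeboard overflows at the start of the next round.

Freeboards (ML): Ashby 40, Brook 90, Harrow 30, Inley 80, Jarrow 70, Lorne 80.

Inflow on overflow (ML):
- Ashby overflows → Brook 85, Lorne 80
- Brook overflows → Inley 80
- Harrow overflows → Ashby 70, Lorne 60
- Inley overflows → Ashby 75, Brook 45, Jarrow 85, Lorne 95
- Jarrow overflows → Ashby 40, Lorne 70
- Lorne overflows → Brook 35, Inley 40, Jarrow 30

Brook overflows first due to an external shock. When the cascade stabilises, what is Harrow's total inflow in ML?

Round 1 — Brook overflows (initial).
  Inley: +80 → 80 ≥ 80
Round 2 — Inley overflows.
  Ashby: +75 → 75 ≥ 40
  Jarrow: +85 → 85 ≥ 70
  Lorne: +95 → 95 ≥ 80
Round 3 — Ashby, Jarrow, Lorne overflow.
No further overflows.

0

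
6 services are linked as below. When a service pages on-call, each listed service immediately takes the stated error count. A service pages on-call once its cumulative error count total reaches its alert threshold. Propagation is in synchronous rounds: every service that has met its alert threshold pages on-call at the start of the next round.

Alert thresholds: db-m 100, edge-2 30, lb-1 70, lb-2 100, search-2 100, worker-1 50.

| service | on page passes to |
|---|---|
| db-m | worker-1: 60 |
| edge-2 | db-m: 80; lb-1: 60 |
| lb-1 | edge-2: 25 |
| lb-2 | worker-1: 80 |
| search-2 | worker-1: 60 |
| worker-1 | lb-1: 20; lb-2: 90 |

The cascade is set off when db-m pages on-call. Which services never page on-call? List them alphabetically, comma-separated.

edge-2, lb-1, lb-2, search-2

Round 1 — db-m pages on-call (initial).
  worker-1: +60 → 60 ≥ 50
Round 2 — worker-1 pages on-call.
  lb-1: +20 → 20 < 70
  lb-2: +90 → 90 < 100
No further pages.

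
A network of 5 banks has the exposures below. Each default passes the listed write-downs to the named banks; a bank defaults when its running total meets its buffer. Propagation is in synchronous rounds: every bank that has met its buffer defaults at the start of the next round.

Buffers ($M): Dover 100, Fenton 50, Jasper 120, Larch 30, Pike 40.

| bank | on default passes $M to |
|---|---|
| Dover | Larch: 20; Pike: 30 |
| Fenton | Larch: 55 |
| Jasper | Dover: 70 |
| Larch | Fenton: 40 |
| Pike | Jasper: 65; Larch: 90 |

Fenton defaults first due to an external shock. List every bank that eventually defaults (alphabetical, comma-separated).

Fenton, Larch

Round 1 — Fenton defaults (initial).
  Larch: +55 → 55 ≥ 30
Round 2 — Larch defaults.
No further defaults.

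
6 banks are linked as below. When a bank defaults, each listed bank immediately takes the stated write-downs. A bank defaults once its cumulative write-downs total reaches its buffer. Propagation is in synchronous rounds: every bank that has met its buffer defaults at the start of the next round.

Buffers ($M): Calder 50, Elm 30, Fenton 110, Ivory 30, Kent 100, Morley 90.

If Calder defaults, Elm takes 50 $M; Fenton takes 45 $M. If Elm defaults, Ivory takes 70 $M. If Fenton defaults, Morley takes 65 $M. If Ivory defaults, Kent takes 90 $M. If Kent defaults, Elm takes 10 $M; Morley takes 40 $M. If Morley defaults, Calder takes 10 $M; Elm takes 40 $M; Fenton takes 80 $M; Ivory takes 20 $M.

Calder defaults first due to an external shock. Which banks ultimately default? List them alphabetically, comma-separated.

Round 1 — Calder defaults (initial).
  Elm: +50 → 50 ≥ 30
  Fenton: +45 → 45 < 110
Round 2 — Elm defaults.
  Ivory: +70 → 70 ≥ 30
Round 3 — Ivory defaults.
  Kent: +90 → 90 < 100
No further defaults.

Calder, Elm, Ivory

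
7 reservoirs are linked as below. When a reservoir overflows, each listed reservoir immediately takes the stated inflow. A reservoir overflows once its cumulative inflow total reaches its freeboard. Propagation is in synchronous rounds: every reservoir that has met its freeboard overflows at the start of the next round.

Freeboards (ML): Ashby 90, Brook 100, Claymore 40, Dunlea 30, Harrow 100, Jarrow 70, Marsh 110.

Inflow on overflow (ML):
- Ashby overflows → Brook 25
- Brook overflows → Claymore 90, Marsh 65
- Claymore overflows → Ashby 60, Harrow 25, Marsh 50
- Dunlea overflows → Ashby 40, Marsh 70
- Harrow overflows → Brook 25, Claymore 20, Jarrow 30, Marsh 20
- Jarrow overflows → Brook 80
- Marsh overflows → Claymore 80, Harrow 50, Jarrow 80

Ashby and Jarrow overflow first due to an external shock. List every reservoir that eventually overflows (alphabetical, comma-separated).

Round 1 — Ashby, Jarrow overflow (initial).
  Brook: +25+80 → 105 ≥ 100
Round 2 — Brook overflows.
  Claymore: +90 → 90 ≥ 40
  Marsh: +65 → 65 < 110
Round 3 — Claymore overflows.
  Harrow: +25 → 25 < 100
  Marsh: +50 → 115 ≥ 110
Round 4 — Marsh overflows.
  Harrow: +50 → 75 < 100
No further overflows.

Ashby, Brook, Claymore, Jarrow, Marsh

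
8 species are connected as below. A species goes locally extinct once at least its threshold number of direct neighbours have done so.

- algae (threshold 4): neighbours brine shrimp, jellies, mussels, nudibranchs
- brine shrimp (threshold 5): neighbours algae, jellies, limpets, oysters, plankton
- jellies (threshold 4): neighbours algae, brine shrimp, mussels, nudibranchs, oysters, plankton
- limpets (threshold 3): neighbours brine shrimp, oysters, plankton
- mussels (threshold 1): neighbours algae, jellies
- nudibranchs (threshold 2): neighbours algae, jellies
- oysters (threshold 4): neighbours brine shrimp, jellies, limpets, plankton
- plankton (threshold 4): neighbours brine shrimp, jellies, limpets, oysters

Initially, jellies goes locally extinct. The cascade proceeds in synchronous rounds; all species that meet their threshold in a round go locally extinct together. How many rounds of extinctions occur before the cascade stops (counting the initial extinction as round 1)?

2

Round 1 — jellies goes locally extinct (initial).
Round 2 — checking thresholds:
  algae: 1 of 4 neighbours < 4, not yet.
  brine shrimp: 1 of 5 neighbours < 5, not yet.
  mussels: 1 of 2 neighbours ≥ 1, goes locally extinct.
  nudibranchs: 1 of 2 neighbours < 2, not yet.
  oysters: 1 of 4 neighbours < 4, not yet.
  plankton: 1 of 4 neighbours < 4, not yet.
Round 3 — no new extinctions; cascade stops.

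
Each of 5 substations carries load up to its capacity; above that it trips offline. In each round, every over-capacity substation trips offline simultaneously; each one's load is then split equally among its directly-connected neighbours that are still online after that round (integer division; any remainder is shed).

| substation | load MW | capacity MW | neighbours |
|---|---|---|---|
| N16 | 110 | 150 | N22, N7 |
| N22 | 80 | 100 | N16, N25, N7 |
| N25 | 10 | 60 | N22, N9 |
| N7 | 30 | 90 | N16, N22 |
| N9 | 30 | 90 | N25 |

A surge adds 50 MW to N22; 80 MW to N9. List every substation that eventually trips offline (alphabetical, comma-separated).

N16, N22, N25, N7, N9

Round 1 — N22 at 130 > 100; N9 at 110 > 90. N22, N9 trip offline.
  N22 sheds 130 MW to N16, N25, N7: 43 each (1 lost).
    N16: 110+43 = 153 > 150
    N25: 10+43 = 53 ≤ 60
    N7: 30+43 = 73 ≤ 90
  N9 sheds 110 MW to N25: 110 each.
    N25: 53+110 = 163 > 60
Round 2 — N16, N25 trip offline.
  N16 sheds 153 MW to N7: 153 each.
    N7: 73+153 = 226 > 90
  N25 sheds 163 MW: no online neighbours, lost.
Round 3 — N7 trips offline.
  N7 sheds 226 MW: no online neighbours, lost.
No further trips.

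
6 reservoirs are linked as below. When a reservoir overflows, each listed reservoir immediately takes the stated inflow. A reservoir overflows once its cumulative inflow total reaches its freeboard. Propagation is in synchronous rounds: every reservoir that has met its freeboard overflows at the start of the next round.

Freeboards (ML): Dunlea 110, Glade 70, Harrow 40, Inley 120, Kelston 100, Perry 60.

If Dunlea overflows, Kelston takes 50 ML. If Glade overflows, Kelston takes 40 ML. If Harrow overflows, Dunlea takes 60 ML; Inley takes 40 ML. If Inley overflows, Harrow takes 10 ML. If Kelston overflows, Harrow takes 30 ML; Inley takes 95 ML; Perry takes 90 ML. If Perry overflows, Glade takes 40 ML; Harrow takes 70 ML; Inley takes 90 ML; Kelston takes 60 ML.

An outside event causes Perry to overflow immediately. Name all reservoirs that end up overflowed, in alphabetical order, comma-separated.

Harrow, Inley, Perry

Round 1 — Perry overflows (initial).
  Glade: +40 → 40 < 70
  Harrow: +70 → 70 ≥ 40
  Inley: +90 → 90 < 120
  Kelston: +60 → 60 < 100
Round 2 — Harrow overflows.
  Dunlea: +60 → 60 < 110
  Inley: +40 → 130 ≥ 120
Round 3 — Inley overflows.
No further overflows.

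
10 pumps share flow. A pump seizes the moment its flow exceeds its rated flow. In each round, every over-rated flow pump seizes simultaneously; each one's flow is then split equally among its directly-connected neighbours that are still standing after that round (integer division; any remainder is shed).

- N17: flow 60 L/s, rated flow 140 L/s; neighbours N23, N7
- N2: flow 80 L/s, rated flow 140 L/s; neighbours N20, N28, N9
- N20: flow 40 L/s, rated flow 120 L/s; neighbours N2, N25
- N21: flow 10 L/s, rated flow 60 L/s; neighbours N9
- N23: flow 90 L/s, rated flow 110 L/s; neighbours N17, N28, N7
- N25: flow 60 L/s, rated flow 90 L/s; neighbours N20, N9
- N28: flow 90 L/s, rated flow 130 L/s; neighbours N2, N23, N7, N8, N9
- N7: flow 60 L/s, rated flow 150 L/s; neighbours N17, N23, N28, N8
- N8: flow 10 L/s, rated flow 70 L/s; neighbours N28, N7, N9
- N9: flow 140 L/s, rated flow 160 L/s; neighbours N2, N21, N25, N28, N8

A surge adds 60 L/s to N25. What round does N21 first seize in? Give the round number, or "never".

Round 1 — N25 at 120 > 90. N25 seizes.
  N25 sheds 120 L/s to N20, N9: 60 each.
    N20: 40+60 = 100 ≤ 120
    N9: 140+60 = 200 > 160
Round 2 — N9 seizes.
  N9 sheds 200 L/s to N2, N21, N28, N8: 50 each.
    N2: 80+50 = 130 ≤ 140
    N21: 10+50 = 60 ≤ 60
    N28: 90+50 = 140 > 130
    N8: 10+50 = 60 ≤ 70
Round 3 — N28 seizes.
  N28 sheds 140 L/s to N2, N23, N7, N8: 35 each.
    N2: 130+35 = 165 > 140
    N23: 90+35 = 125 > 110
    N7: 60+35 = 95 ≤ 150
    N8: 60+35 = 95 > 70
Round 4 — N2, N23, N8 seize.
  N2 sheds 165 L/s to N20: 165 each.
    N20: 100+165 = 265 > 120
  N23 sheds 125 L/s to N17, N7: 62 each (1 lost).
    N17: 60+62 = 122 ≤ 140
    N7: 95+62 = 157 > 150
  N8 sheds 95 L/s to N7: 95 each.
    N7: 157+95 = 252 > 150
Round 5 — N20, N7 seize.
  N20 sheds 265 L/s: no online neighbours, lost.
  N7 sheds 252 L/s to N17: 252 each.
    N17: 122+252 = 374 > 140
Round 6 — N17 seizes.
  N17 sheds 374 L/s: no online neighbours, lost.
No further seizures.

never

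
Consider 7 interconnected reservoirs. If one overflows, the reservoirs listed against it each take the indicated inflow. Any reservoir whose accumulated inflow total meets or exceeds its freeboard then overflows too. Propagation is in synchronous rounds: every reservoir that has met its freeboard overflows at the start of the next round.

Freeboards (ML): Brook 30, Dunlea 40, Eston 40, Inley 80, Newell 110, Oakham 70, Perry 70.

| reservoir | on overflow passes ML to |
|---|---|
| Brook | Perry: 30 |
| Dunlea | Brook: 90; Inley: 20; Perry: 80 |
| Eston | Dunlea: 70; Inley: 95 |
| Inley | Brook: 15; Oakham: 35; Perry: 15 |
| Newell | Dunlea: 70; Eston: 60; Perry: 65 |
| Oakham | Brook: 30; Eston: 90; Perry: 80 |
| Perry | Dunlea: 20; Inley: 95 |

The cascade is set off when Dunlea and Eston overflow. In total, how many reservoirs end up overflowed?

5

Round 1 — Dunlea, Eston overflow (initial).
  Brook: +90 → 90 ≥ 30
  Inley: +20+95 → 115 ≥ 80
  Perry: +80 → 80 ≥ 70
Round 2 — Brook, Inley, Perry overflow.
  Oakham: +35 → 35 < 70
No further overflows.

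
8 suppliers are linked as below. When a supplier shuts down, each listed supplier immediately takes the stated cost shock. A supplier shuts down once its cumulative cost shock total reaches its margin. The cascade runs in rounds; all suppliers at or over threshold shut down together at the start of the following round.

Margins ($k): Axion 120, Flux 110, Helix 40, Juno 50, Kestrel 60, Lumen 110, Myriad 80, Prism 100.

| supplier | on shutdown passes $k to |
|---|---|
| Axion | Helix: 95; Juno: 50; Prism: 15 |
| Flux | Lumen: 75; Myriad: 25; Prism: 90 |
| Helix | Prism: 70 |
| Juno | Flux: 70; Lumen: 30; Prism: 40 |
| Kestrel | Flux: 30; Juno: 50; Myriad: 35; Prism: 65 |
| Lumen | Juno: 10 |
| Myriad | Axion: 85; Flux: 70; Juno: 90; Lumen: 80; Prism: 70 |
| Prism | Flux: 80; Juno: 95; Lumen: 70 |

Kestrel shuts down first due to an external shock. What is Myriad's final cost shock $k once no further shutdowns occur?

60

Round 1 — Kestrel shuts down (initial).
  Flux: +30 → 30 < 110
  Juno: +50 → 50 ≥ 50
  Myriad: +35 → 35 < 80
  Prism: +65 → 65 < 100
Round 2 — Juno shuts down.
  Flux: +70 → 100 < 110
  Lumen: +30 → 30 < 110
  Prism: +40 → 105 ≥ 100
Round 3 — Prism shuts down.
  Flux: +80 → 180 ≥ 110
  Lumen: +70 → 100 < 110
Round 4 — Flux shuts down.
  Lumen: +75 → 175 ≥ 110
  Myriad: +25 → 60 < 80
Round 5 — Lumen shuts down.
No further shutdowns.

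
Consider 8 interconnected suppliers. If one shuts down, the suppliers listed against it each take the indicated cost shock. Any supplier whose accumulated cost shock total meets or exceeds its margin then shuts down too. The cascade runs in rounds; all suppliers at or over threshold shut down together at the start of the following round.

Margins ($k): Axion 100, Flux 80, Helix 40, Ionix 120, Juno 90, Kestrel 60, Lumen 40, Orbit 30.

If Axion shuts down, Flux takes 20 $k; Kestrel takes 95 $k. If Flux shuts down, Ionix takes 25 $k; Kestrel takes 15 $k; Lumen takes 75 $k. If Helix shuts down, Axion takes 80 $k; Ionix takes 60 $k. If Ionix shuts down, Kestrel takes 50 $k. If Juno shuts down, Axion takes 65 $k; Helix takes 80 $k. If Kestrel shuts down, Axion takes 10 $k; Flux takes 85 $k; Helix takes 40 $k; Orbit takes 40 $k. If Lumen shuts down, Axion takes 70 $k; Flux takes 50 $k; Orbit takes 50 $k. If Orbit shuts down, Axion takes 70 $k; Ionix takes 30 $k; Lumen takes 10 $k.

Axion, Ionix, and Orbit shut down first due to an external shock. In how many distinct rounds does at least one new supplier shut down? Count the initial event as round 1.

Round 1 — Axion, Ionix, Orbit shut down (initial).
  Flux: +20 → 20 < 80
  Kestrel: +95+50 → 145 ≥ 60
  Lumen: +10 → 10 < 40
Round 2 — Kestrel shuts down.
  Flux: +85 → 105 ≥ 80
  Helix: +40 → 40 ≥ 40
Round 3 — Flux, Helix shut down.
  Lumen: +75 → 85 ≥ 40
Round 4 — Lumen shuts down.
No further shutdowns.

4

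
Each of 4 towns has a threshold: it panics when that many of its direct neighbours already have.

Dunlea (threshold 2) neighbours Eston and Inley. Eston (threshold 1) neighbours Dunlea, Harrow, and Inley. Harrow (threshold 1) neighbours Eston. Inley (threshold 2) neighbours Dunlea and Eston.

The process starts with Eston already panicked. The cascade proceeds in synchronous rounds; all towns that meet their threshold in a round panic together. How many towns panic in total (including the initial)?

2

Round 1 — Eston panics (initial).
Round 2 — checking thresholds:
  Dunlea: 1 of 2 neighbours < 2, holds.
  Harrow: 1 of 1 neighbours ≥ 1, panics.
  Inley: 1 of 2 neighbours < 2, holds.
Round 3 — no new panics; cascade stops.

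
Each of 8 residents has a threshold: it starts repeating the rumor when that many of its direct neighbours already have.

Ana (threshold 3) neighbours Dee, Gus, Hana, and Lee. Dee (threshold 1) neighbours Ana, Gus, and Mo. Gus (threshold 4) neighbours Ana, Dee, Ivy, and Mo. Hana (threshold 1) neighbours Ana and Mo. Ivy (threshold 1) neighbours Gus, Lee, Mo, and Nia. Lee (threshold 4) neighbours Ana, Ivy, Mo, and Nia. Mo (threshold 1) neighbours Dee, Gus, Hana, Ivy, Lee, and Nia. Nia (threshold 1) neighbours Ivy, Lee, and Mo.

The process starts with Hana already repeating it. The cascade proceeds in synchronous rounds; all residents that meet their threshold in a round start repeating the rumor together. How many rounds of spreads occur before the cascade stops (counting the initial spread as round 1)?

3

Round 1 — Hana starts repeating the rumor (initial).
Round 2 — checking thresholds:
  Ana: 1 of 4 neighbours < 3, holds.
  Mo: 1 of 6 neighbours ≥ 1, starts repeating the rumor.
Round 3 — checking thresholds:
  Ana: 1 of 4 neighbours < 3, holds.
  Dee: 1 of 3 neighbours ≥ 1, starts repeating the rumor.
  Gus: 1 of 4 neighbours < 4, holds.
  Ivy: 1 of 4 neighbours ≥ 1, starts repeating the rumor.
  Lee: 1 of 4 neighbours < 4, holds.
  Nia: 1 of 3 neighbours ≥ 1, starts repeating the rumor.
Round 4 — no new spreads; cascade stops.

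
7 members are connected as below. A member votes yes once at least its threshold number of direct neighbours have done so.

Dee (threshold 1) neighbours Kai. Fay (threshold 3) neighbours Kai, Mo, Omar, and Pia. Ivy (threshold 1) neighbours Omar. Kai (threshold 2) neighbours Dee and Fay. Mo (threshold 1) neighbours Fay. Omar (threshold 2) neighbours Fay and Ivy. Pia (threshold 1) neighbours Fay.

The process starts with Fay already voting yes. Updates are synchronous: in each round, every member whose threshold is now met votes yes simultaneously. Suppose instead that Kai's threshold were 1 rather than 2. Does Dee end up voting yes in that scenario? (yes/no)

yes

With Kai's threshold at 1:
Round 1 — Fay votes yes (initial).
Round 2 — checking thresholds:
  Kai: 1 of 2 neighbours ≥ 1, votes yes.
  Mo: 1 of 1 neighbours ≥ 1, votes yes.
  Omar: 1 of 2 neighbours < 2, holds.
  Pia: 1 of 1 neighbours ≥ 1, votes yes.
Round 3 — checking thresholds:
  Dee: 1 of 1 neighbours ≥ 1, votes yes.
  Omar: 1 of 2 neighbours < 2, holds.
Round 4 — no new yes votes; cascade stops.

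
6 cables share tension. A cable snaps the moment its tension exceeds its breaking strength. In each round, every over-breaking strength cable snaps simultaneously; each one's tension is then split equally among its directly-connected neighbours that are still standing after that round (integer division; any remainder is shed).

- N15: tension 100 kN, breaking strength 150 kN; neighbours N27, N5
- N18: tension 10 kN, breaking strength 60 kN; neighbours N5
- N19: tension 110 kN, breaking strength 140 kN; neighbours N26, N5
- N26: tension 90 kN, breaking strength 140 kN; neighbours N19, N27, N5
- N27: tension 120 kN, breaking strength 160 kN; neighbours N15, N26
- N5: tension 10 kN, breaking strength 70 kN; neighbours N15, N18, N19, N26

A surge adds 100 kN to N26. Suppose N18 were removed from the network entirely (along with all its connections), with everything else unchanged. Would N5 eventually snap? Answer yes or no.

With N18 removed:
Round 1 — N26 at 190 > 140. N26 snaps.
  N26 sheds 190 kN to N19, N27, N5: 63 each (1 lost).
    N19: 110+63 = 173 > 140
    N27: 120+63 = 183 > 160
    N5: 10+63 = 73 > 70
Round 2 — N19, N27, N5 snap.
  N19 sheds 173 kN: no online neighbours, lost.
  N27 sheds 183 kN to N15: 183 each.
    N15: 100+183 = 283 > 150
  N5 sheds 73 kN to N15: 73 each.
    N15: 283+73 = 356 > 150
Round 3 — N15 snaps.
  N15 sheds 356 kN: no online neighbours, lost.
No further breaks.

yes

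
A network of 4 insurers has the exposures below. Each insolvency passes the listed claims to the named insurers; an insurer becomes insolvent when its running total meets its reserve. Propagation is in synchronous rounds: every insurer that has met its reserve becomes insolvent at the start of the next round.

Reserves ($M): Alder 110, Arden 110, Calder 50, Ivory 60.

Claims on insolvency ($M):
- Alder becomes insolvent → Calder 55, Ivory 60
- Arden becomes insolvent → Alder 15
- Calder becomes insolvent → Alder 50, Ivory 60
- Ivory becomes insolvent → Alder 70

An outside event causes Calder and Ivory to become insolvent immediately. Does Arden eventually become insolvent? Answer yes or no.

no

Round 1 — Calder, Ivory become insolvent (initial).
  Alder: +50+70 → 120 ≥ 110
Round 2 — Alder becomes insolvent.
No further insolvencies.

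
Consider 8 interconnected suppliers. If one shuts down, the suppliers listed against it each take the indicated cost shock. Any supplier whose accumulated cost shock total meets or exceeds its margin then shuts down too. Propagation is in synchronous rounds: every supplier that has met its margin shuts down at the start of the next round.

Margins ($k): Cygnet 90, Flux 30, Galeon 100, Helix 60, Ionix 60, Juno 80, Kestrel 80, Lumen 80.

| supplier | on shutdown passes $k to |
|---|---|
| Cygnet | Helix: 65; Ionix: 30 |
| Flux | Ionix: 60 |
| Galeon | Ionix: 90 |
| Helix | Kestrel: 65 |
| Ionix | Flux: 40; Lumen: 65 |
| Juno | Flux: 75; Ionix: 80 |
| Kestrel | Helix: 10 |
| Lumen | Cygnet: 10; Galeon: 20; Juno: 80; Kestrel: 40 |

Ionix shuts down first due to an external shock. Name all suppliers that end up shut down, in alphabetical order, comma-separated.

Flux, Ionix

Round 1 — Ionix shuts down (initial).
  Flux: +40 → 40 ≥ 30
  Lumen: +65 → 65 < 80
Round 2 — Flux shuts down.
No further shutdowns.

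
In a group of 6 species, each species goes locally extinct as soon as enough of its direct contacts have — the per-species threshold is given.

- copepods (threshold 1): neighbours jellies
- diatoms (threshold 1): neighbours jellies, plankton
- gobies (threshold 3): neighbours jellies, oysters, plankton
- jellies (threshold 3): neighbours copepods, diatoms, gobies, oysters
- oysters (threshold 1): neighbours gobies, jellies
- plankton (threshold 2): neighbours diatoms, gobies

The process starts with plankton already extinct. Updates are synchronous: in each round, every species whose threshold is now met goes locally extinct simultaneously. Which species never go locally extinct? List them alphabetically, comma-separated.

Round 1 — plankton goes locally extinct (initial).
Round 2 — checking thresholds:
  diatoms: 1 of 2 neighbours ≥ 1, goes locally extinct.
  gobies: 1 of 3 neighbours < 3, holds.
Round 3 — no new extinctions; cascade stops.

copepods, gobies, jellies, oysters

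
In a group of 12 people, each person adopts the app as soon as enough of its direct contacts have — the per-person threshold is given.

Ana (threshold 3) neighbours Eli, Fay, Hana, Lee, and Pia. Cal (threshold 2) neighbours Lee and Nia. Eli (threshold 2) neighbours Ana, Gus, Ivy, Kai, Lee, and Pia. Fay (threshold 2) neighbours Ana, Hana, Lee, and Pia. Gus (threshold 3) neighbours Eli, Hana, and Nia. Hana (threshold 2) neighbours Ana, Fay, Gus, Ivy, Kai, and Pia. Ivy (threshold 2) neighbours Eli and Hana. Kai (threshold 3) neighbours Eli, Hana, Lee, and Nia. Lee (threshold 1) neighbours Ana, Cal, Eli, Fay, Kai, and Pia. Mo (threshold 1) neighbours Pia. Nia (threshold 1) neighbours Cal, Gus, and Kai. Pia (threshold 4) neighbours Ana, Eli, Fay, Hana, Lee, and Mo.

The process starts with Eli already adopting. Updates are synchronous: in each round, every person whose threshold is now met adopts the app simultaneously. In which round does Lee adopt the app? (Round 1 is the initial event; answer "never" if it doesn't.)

2

Round 1 — Eli adopts the app (initial).
Round 2 — checking thresholds:
  Ana: 1 of 5 neighbours < 3, holds.
  Gus: 1 of 3 neighbours < 3, holds.
  Ivy: 1 of 2 neighbours < 2, holds.
  Kai: 1 of 4 neighbours < 3, holds.
  Lee: 1 of 6 neighbours ≥ 1, adopts the app.
  Pia: 1 of 6 neighbours < 4, holds.
Round 3 — no new adoptions; cascade stops.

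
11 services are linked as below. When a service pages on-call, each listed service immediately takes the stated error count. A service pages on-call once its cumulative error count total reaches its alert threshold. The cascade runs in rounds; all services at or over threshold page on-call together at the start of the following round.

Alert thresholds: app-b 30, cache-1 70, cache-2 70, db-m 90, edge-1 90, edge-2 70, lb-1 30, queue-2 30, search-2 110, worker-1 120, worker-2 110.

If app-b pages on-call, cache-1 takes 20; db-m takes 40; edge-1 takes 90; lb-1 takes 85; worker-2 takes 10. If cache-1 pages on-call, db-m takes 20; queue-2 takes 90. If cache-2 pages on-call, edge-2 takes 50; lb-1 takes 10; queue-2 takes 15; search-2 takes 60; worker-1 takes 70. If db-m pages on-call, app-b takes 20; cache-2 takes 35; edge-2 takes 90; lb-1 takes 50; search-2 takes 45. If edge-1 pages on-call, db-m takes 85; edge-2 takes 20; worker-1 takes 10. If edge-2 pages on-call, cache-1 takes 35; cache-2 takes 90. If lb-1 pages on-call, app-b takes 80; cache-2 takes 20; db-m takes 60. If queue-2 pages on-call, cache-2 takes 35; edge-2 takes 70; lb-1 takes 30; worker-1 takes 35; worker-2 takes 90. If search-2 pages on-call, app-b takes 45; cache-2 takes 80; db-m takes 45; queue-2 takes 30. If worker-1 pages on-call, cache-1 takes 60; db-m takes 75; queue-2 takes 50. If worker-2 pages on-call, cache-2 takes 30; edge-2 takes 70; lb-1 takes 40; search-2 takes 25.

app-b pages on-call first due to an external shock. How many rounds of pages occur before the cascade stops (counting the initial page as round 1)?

5

Round 1 — app-b pages on-call (initial).
  cache-1: +20 → 20 < 70
  db-m: +40 → 40 < 90
  edge-1: +90 → 90 ≥ 90
  lb-1: +85 → 85 ≥ 30
  worker-2: +10 → 10 < 110
Round 2 — edge-1, lb-1 page on-call.
  cache-2: +20 → 20 < 70
  db-m: +85+60 → 185 ≥ 90
  edge-2: +20 → 20 < 70
  worker-1: +10 → 10 < 120
Round 3 — db-m pages on-call.
  cache-2: +35 → 55 < 70
  edge-2: +90 → 110 ≥ 70
  search-2: +45 → 45 < 110
Round 4 — edge-2 pages on-call.
  cache-1: +35 → 55 < 70
  cache-2: +90 → 145 ≥ 70
Round 5 — cache-2 pages on-call.
  queue-2: +15 → 15 < 30
  search-2: +60 → 105 < 110
  worker-1: +70 → 80 < 120
No further pages.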